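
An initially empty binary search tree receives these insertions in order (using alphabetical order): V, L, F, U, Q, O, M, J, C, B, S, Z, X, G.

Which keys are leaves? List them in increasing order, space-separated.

B G M S X

V: root
L: left child of V (depth 1)
F: left child of L (depth 2)
U: right child of L (depth 2)
Q: left child of U (depth 3)
O: left child of Q (depth 4)
M: left child of O (depth 5)
J: right child of F (depth 3)
C: left child of F (depth 3)
B: left child of C (depth 4)
S: right child of Q (depth 4)
Z: right child of V (depth 1)
X: left child of Z (depth 2)
G: left child of J (depth 4)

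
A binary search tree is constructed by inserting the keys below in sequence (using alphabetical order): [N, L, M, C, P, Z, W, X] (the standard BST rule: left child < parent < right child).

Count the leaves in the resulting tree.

Resulting structure (node: left, right):
  N: L=L, R=P
  L: L=C, R=M
  M: L=–, R=–
  C: L=–, R=–
  P: L=–, R=Z
  Z: L=W, R=–
  W: L=–, R=X
  X: L=–, R=–

Leaves: C, M, X — 3 in total.

3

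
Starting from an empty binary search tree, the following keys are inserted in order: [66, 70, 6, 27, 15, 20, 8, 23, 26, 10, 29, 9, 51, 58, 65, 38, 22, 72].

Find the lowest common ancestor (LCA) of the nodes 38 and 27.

Insert 66: tree is empty, so 66 becomes the root.
Insert 70: 70 > 66 → go right. Place as right child of 66.
Insert 6: 6 < 66 → go left. Place as left child of 66.
Insert 27: 27 < 66 → go left; 27 > 6 → go right. Place as right child of 6.
Insert 15: 15 < 66 → go left; 15 > 6 → go right; 15 < 27 → go left. Place as left child of 27.
Insert 20: 20 < 66 → go left; 20 > 6 → go right; 20 < 27 → go left; 20 > 15 → go right. Place as right child of 15.
Insert 8: 8 < 66 → go left; 8 > 6 → go right; 8 < 27 → go left; 8 < 15 → go left. Place as left child of 15.
Insert 23: 23 < 66 → go left; 23 > 6 → go right; 23 < 27 → go left; 23 > 15 → go right; 23 > 20 → go right. Place as right child of 20.
Insert 26: 26 < 66 → go left; 26 > 6 → go right; 26 < 27 → go left; 26 > 15 → go right; 26 > 20 → go right; 26 > 23 → go right. Place as right child of 23.
Insert 10: 10 < 66 → go left; 10 > 6 → go right; 10 < 27 → go left; 10 < 15 → go left; 10 > 8 → go right. Place as right child of 8.
Insert 29: 29 < 66 → go left; 29 > 6 → go right; 29 > 27 → go right. Place as right child of 27.
Insert 9: 9 < 66 → go left; 9 > 6 → go right; 9 < 27 → go left; 9 < 15 → go left; 9 > 8 → go right; 9 < 10 → go left. Place as left child of 10.
Insert 51: 51 < 66 → go left; 51 > 6 → go right; 51 > 27 → go right; 51 > 29 → go right. Place as right child of 29.
Insert 58: 58 < 66 → go left; 58 > 6 → go right; 58 > 27 → go right; 58 > 29 → go right; 58 > 51 → go right. Place as right child of 51.
Insert 65: 65 < 66 → go left; 65 > 6 → go right; 65 > 27 → go right; 65 > 29 → go right; 65 > 51 → go right; 65 > 58 → go right. Place as right child of 58.
Insert 38: 38 < 66 → go left; 38 > 6 → go right; 38 > 27 → go right; 38 > 29 → go right; 38 < 51 → go left. Place as left child of 51.
Insert 22: 22 < 66 → go left; 22 > 6 → go right; 22 < 27 → go left; 22 > 15 → go right; 22 > 20 → go right; 22 < 23 → go left. Place as left child of 23.
Insert 72: 72 > 66 → go right; 72 > 70 → go right. Place as right child of 70.

Path to 38: 66 → 6 → 27 → 29 → 51 → 38
Path to 27: 66 → 6 → 27
27 lies on both paths and is an ancestor of the other node.

27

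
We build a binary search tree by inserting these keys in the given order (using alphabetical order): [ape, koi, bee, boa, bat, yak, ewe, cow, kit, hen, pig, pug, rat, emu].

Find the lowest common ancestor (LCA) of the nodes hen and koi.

ape: root
koi: right child of ape (depth 1)
bee: left child of koi (depth 2)
boa: right child of bee (depth 3)
bat: left child of bee (depth 3)
yak: right child of koi (depth 2)
ewe: right child of boa (depth 4)
cow: left child of ewe (depth 5)
kit: right child of ewe (depth 5)
hen: left child of kit (depth 6)
pig: left child of yak (depth 3)
pug: right child of pig (depth 4)
rat: right child of pug (depth 5)
emu: right child of cow (depth 6)

Path to hen: ape → koi → bee → boa → ewe → kit → hen
Path to koi: ape → koi
koi lies on both paths and is an ancestor of the other node.

koi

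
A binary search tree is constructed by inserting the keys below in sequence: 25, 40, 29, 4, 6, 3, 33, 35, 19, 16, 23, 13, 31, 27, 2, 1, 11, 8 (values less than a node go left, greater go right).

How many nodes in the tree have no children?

6

25: root
40: right child of 25 (depth 1)
29: left child of 40 (depth 2)
4: left child of 25 (depth 1)
6: right child of 4 (depth 2)
3: left child of 4 (depth 2)
33: right child of 29 (depth 3)
35: right child of 33 (depth 4)
19: right child of 6 (depth 3)
16: left child of 19 (depth 4)
23: right child of 19 (depth 4)
13: left child of 16 (depth 5)
31: left child of 33 (depth 4)
27: left child of 29 (depth 3)
2: left child of 3 (depth 3)
1: left child of 2 (depth 4)
11: left child of 13 (depth 6)
8: left child of 11 (depth 7)

Leaves: 1, 8, 23, 27, 31, 35 — 6 in total.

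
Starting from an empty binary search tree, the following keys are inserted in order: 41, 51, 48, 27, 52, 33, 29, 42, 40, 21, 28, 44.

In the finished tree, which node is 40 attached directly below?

33

Resulting structure (node: left, right):
  41: L=27, R=51
  51: L=48, R=52
  48: L=42, R=–
  27: L=21, R=33
  52: L=–, R=–
  33: L=29, R=40
  29: L=28, R=–
  42: L=–, R=44
  40: L=–, R=–
  21: L=–, R=–
  28: L=–, R=–
  44: L=–, R=–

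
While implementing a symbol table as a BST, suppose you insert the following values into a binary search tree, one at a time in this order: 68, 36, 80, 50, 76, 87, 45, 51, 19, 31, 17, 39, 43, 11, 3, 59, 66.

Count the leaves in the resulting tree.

68: root
36: left child of 68 (depth 1)
80: right child of 68 (depth 1)
50: right child of 36 (depth 2)
76: left child of 80 (depth 2)
87: right child of 80 (depth 2)
45: left child of 50 (depth 3)
51: right child of 50 (depth 3)
19: left child of 36 (depth 2)
31: right child of 19 (depth 3)
17: left child of 19 (depth 3)
39: left child of 45 (depth 4)
43: right child of 39 (depth 5)
11: left child of 17 (depth 4)
3: left child of 11 (depth 5)
59: right child of 51 (depth 4)
66: right child of 59 (depth 5)

Leaves: 3, 31, 43, 66, 76, 87 — 6 in total.

6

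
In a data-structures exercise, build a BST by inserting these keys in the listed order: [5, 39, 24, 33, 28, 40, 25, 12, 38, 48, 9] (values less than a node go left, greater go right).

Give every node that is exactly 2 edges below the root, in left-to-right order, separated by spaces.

5: root
39: right child of 5 (depth 1)
24: left child of 39 (depth 2)
33: right child of 24 (depth 3)
28: left child of 33 (depth 4)
40: right child of 39 (depth 2)
25: left child of 28 (depth 5)
12: left child of 24 (depth 3)
38: right child of 33 (depth 4)
48: right child of 40 (depth 3)
9: left child of 12 (depth 4)

24 40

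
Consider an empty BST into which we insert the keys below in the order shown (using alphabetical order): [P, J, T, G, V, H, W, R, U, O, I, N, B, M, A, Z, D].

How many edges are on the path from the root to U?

Insert P: tree is empty, so P becomes the root.
Insert J: J < P → go left. Place as left child of P.
Insert T: T > P → go right. Place as right child of P.
Insert G: G < P → go left; G < J → go left. Place as left child of J.
Insert V: V > P → go right; V > T → go right. Place as right child of T.
Insert H: H < P → go left; H < J → go left; H > G → go right. Place as right child of G.
Insert W: W > P → go right; W > T → go right; W > V → go right. Place as right child of V.
Insert R: R > P → go right; R < T → go left. Place as left child of T.
Insert U: U > P → go right; U > T → go right; U < V → go left. Place as left child of V.
Insert O: O < P → go left; O > J → go right. Place as right child of J.
Insert I: I < P → go left; I < J → go left; I > G → go right; I > H → go right. Place as right child of H.
Insert N: N < P → go left; N > J → go right; N < O → go left. Place as left child of O.
Insert B: B < P → go left; B < J → go left; B < G → go left. Place as left child of G.
Insert M: M < P → go left; M > J → go right; M < O → go left; M < N → go left. Place as left child of N.
Insert A: A < P → go left; A < J → go left; A < G → go left; A < B → go left. Place as left child of B.
Insert Z: Z > P → go right; Z > T → go right; Z > V → go right; Z > W → go right. Place as right child of W.
Insert D: D < P → go left; D < J → go left; D < G → go left; D > B → go right. Place as right child of B.

Path to U: P → T → V → U, which is 3 edges.

3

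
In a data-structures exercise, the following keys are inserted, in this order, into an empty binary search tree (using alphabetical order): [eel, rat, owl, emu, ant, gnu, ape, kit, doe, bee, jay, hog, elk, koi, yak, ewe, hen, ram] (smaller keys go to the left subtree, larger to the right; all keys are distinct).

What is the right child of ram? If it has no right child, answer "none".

none

eel: root
rat: right child of eel (depth 1)
owl: left child of rat (depth 2)
emu: left child of owl (depth 3)
ant: left child of eel (depth 1)
gnu: right child of emu (depth 4)
ape: right child of ant (depth 2)
kit: right child of gnu (depth 5)
doe: right child of ape (depth 3)
bee: left child of doe (depth 4)
jay: left child of kit (depth 6)
hog: left child of jay (depth 7)
elk: left child of emu (depth 4)
koi: right child of kit (depth 6)
yak: right child of rat (depth 2)
ewe: left child of gnu (depth 5)
hen: left child of hog (depth 8)
ram: right child of owl (depth 3)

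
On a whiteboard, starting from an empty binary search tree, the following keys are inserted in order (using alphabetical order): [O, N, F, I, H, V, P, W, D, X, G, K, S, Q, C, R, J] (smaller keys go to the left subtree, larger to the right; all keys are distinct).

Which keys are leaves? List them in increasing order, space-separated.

O: root
N: left child of O (depth 1)
F: left child of N (depth 2)
I: right child of F (depth 3)
H: left child of I (depth 4)
V: right child of O (depth 1)
P: left child of V (depth 2)
W: right child of V (depth 2)
D: left child of F (depth 3)
X: right child of W (depth 3)
G: left child of H (depth 5)
K: right child of I (depth 4)
S: right child of P (depth 3)
Q: left child of S (depth 4)
C: left child of D (depth 4)
R: right child of Q (depth 5)
J: left child of K (depth 5)

C G J R X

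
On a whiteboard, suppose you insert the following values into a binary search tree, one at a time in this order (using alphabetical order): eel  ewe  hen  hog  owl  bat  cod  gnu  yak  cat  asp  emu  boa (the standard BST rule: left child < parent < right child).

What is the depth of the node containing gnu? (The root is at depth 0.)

3

Insert eel: tree is empty, so eel becomes the root.
Insert ewe: ewe > eel → go right. Place as right child of eel.
Insert hen: hen > eel → go right; hen > ewe → go right. Place as right child of ewe.
Insert hog: hog > eel → go right; hog > ewe → go right; hog > hen → go right. Place as right child of hen.
Insert owl: owl > eel → go right; owl > ewe → go right; owl > hen → go right; owl > hog → go right. Place as right child of hog.
Insert bat: bat < eel → go left. Place as left child of eel.
Insert cod: cod < eel → go left; cod > bat → go right. Place as right child of bat.
Insert gnu: gnu > eel → go right; gnu > ewe → go right; gnu < hen → go left. Place as left child of hen.
Insert yak: yak > eel → go right; yak > ewe → go right; yak > hen → go right; yak > hog → go right; yak > owl → go right. Place as right child of owl.
Insert cat: cat < eel → go left; cat > bat → go right; cat < cod → go left. Place as left child of cod.
Insert asp: asp < eel → go left; asp < bat → go left. Place as left child of bat.
Insert emu: emu > eel → go right; emu < ewe → go left. Place as left child of ewe.
Insert boa: boa < eel → go left; boa > bat → go right; boa < cod → go left; boa < cat → go left. Place as left child of cat.

Path to gnu: eel → ewe → hen → gnu, which is 3 edges.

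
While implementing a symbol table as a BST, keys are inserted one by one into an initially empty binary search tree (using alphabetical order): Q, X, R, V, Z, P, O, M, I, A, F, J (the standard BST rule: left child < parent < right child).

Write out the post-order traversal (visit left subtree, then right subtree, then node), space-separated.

F A J I M O P V R Z X Q

Insert Q: tree is empty, so Q becomes the root.
Insert X: X > Q → go right. Place as right child of Q.
Insert R: R > Q → go right; R < X → go left. Place as left child of X.
Insert V: V > Q → go right; V < X → go left; V > R → go right. Place as right child of R.
Insert Z: Z > Q → go right; Z > X → go right. Place as right child of X.
Insert P: P < Q → go left. Place as left child of Q.
Insert O: O < Q → go left; O < P → go left. Place as left child of P.
Insert M: M < Q → go left; M < P → go left; M < O → go left. Place as left child of O.
Insert I: I < Q → go left; I < P → go left; I < O → go left; I < M → go left. Place as left child of M.
Insert A: A < Q → go left; A < P → go left; A < O → go left; A < M → go left; A < I → go left. Place as left child of I.
Insert F: F < Q → go left; F < P → go left; F < O → go left; F < M → go left; F < I → go left; F > A → go right. Place as right child of A.
Insert J: J < Q → go left; J < P → go left; J < O → go left; J < M → go left; J > I → go right. Place as right child of I.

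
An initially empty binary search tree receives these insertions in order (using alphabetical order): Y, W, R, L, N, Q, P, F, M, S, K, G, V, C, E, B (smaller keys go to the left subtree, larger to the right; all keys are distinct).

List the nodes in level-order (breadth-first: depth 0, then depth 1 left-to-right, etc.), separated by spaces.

Resulting structure (node: left, right):
  Y: L=W, R=–
  W: L=R, R=–
  R: L=L, R=S
  L: L=F, R=N
  N: L=M, R=Q
  Q: L=P, R=–
  P: L=–, R=–
  F: L=C, R=K
  M: L=–, R=–
  S: L=–, R=V
  K: L=G, R=–
  G: L=–, R=–
  V: L=–, R=–
  C: L=B, R=E
  E: L=–, R=–
  B: L=–, R=–

Y W R L S F N V C K M Q B E G P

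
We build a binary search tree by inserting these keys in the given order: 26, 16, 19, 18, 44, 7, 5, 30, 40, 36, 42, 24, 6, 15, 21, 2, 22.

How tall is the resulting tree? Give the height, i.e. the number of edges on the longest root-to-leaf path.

5

26: root
16: left child of 26 (depth 1)
19: right child of 16 (depth 2)
18: left child of 19 (depth 3)
44: right child of 26 (depth 1)
7: left child of 16 (depth 2)
5: left child of 7 (depth 3)
30: left child of 44 (depth 2)
40: right child of 30 (depth 3)
36: left child of 40 (depth 4)
42: right child of 40 (depth 4)
24: right child of 19 (depth 3)
6: right child of 5 (depth 4)
15: right child of 7 (depth 3)
21: left child of 24 (depth 4)
2: left child of 5 (depth 4)
22: right child of 21 (depth 5)

The deepest node is 22 at depth 5.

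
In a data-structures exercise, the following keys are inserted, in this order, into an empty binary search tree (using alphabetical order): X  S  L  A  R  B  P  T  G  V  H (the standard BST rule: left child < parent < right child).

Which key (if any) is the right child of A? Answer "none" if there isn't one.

X: root
S: left child of X (depth 1)
L: left child of S (depth 2)
A: left child of L (depth 3)
R: right child of L (depth 3)
B: right child of A (depth 4)
P: left child of R (depth 4)
T: right child of S (depth 2)
G: right child of B (depth 5)
V: right child of T (depth 3)
H: right child of G (depth 6)

B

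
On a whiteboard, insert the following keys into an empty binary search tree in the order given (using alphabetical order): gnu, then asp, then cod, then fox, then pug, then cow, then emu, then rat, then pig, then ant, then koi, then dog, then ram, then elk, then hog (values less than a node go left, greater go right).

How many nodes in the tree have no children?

4

Insert gnu: tree is empty, so gnu becomes the root.
Insert asp: asp < gnu → go left. Place as left child of gnu.
Insert cod: cod < gnu → go left; cod > asp → go right. Place as right child of asp.
Insert fox: fox < gnu → go left; fox > asp → go right; fox > cod → go right. Place as right child of cod.
Insert pug: pug > gnu → go right. Place as right child of gnu.
Insert cow: cow < gnu → go left; cow > asp → go right; cow > cod → go right; cow < fox → go left. Place as left child of fox.
Insert emu: emu < gnu → go left; emu > asp → go right; emu > cod → go right; emu < fox → go left; emu > cow → go right. Place as right child of cow.
Insert rat: rat > gnu → go right; rat > pug → go right. Place as right child of pug.
Insert pig: pig > gnu → go right; pig < pug → go left. Place as left child of pug.
Insert ant: ant < gnu → go left; ant < asp → go left. Place as left child of asp.
Insert koi: koi > gnu → go right; koi < pug → go left; koi < pig → go left. Place as left child of pig.
Insert dog: dog < gnu → go left; dog > asp → go right; dog > cod → go right; dog < fox → go left; dog > cow → go right; dog < emu → go left. Place as left child of emu.
Insert ram: ram > gnu → go right; ram > pug → go right; ram < rat → go left. Place as left child of rat.
Insert elk: elk < gnu → go left; elk > asp → go right; elk > cod → go right; elk < fox → go left; elk > cow → go right; elk < emu → go left; elk > dog → go right. Place as right child of dog.
Insert hog: hog > gnu → go right; hog < pug → go left; hog < pig → go left; hog < koi → go left. Place as left child of koi.

Leaves: ant, elk, hog, ram — 4 in total.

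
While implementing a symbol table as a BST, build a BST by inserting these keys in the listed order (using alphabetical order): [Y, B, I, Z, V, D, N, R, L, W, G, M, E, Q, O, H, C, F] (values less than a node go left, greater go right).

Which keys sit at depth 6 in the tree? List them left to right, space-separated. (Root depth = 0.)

F M Q

Resulting structure (node: left, right):
  Y: L=B, R=Z
  B: L=–, R=I
  I: L=D, R=V
  Z: L=–, R=–
  V: L=N, R=W
  D: L=C, R=G
  N: L=L, R=R
  R: L=Q, R=–
  L: L=–, R=M
  W: L=–, R=–
  G: L=E, R=H
  M: L=–, R=–
  E: L=–, R=F
  Q: L=O, R=–
  O: L=–, R=–
  H: L=–, R=–
  C: L=–, R=–
  F: L=–, R=–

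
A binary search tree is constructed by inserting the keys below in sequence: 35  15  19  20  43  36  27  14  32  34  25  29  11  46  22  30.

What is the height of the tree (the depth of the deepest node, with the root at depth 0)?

7

Insert 35: tree is empty, so 35 becomes the root.
Insert 15: 15 < 35 → go left. Place as left child of 35.
Insert 19: 19 < 35 → go left; 19 > 15 → go right. Place as right child of 15.
Insert 20: 20 < 35 → go left; 20 > 15 → go right; 20 > 19 → go right. Place as right child of 19.
Insert 43: 43 > 35 → go right. Place as right child of 35.
Insert 36: 36 > 35 → go right; 36 < 43 → go left. Place as left child of 43.
Insert 27: 27 < 35 → go left; 27 > 15 → go right; 27 > 19 → go right; 27 > 20 → go right. Place as right child of 20.
Insert 14: 14 < 35 → go left; 14 < 15 → go left. Place as left child of 15.
Insert 32: 32 < 35 → go left; 32 > 15 → go right; 32 > 19 → go right; 32 > 20 → go right; 32 > 27 → go right. Place as right child of 27.
Insert 34: 34 < 35 → go left; 34 > 15 → go right; 34 > 19 → go right; 34 > 20 → go right; 34 > 27 → go right; 34 > 32 → go right. Place as right child of 32.
Insert 25: 25 < 35 → go left; 25 > 15 → go right; 25 > 19 → go right; 25 > 20 → go right; 25 < 27 → go left. Place as left child of 27.
Insert 29: 29 < 35 → go left; 29 > 15 → go right; 29 > 19 → go right; 29 > 20 → go right; 29 > 27 → go right; 29 < 32 → go left. Place as left child of 32.
Insert 11: 11 < 35 → go left; 11 < 15 → go left; 11 < 14 → go left. Place as left child of 14.
Insert 46: 46 > 35 → go right; 46 > 43 → go right. Place as right child of 43.
Insert 22: 22 < 35 → go left; 22 > 15 → go right; 22 > 19 → go right; 22 > 20 → go right; 22 < 27 → go left; 22 < 25 → go left. Place as left child of 25.
Insert 30: 30 < 35 → go left; 30 > 15 → go right; 30 > 19 → go right; 30 > 20 → go right; 30 > 27 → go right; 30 < 32 → go left; 30 > 29 → go right. Place as right child of 29.

The deepest node is 30 at depth 7.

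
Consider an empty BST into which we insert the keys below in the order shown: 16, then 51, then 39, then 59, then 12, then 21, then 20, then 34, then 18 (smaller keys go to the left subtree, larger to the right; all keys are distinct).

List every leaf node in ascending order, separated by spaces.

12 18 34 59

Insert 16: tree is empty, so 16 becomes the root.
Insert 51: 51 > 16 → go right. Place as right child of 16.
Insert 39: 39 > 16 → go right; 39 < 51 → go left. Place as left child of 51.
Insert 59: 59 > 16 → go right; 59 > 51 → go right. Place as right child of 51.
Insert 12: 12 < 16 → go left. Place as left child of 16.
Insert 21: 21 > 16 → go right; 21 < 51 → go left; 21 < 39 → go left. Place as left child of 39.
Insert 20: 20 > 16 → go right; 20 < 51 → go left; 20 < 39 → go left; 20 < 21 → go left. Place as left child of 21.
Insert 34: 34 > 16 → go right; 34 < 51 → go left; 34 < 39 → go left; 34 > 21 → go right. Place as right child of 21.
Insert 18: 18 > 16 → go right; 18 < 51 → go left; 18 < 39 → go left; 18 < 21 → go left; 18 < 20 → go left. Place as left child of 20.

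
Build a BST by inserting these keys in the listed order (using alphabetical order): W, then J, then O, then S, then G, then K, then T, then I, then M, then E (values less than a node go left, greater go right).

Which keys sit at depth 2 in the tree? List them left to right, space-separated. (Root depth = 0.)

G O

W: root
J: left child of W (depth 1)
O: right child of J (depth 2)
S: right child of O (depth 3)
G: left child of J (depth 2)
K: left child of O (depth 3)
T: right child of S (depth 4)
I: right child of G (depth 3)
M: right child of K (depth 4)
E: left child of G (depth 3)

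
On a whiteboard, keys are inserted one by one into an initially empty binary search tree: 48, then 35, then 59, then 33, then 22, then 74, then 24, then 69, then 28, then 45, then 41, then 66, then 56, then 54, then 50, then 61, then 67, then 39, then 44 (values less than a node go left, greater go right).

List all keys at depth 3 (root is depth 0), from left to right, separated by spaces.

22 41 54 69

48: root
35: left child of 48 (depth 1)
59: right child of 48 (depth 1)
33: left child of 35 (depth 2)
22: left child of 33 (depth 3)
74: right child of 59 (depth 2)
24: right child of 22 (depth 4)
69: left child of 74 (depth 3)
28: right child of 24 (depth 5)
45: right child of 35 (depth 2)
41: left child of 45 (depth 3)
66: left child of 69 (depth 4)
56: left child of 59 (depth 2)
54: left child of 56 (depth 3)
50: left child of 54 (depth 4)
61: left child of 66 (depth 5)
67: right child of 66 (depth 5)
39: left child of 41 (depth 4)
44: right child of 41 (depth 4)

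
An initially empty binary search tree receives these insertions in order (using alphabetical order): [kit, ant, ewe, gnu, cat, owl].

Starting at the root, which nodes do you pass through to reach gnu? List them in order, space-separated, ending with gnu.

kit ant ewe gnu

kit: root
ant: left child of kit (depth 1)
ewe: right child of ant (depth 2)
gnu: right child of ewe (depth 3)
cat: left child of ewe (depth 3)
owl: right child of kit (depth 1)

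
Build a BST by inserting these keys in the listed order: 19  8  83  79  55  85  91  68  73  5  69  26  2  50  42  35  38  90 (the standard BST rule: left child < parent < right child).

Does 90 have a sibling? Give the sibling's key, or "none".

none

Insert 19: tree is empty, so 19 becomes the root.
Insert 8: 8 < 19 → go left. Place as left child of 19.
Insert 83: 83 > 19 → go right. Place as right child of 19.
Insert 79: 79 > 19 → go right; 79 < 83 → go left. Place as left child of 83.
Insert 55: 55 > 19 → go right; 55 < 83 → go left; 55 < 79 → go left. Place as left child of 79.
Insert 85: 85 > 19 → go right; 85 > 83 → go right. Place as right child of 83.
Insert 91: 91 > 19 → go right; 91 > 83 → go right; 91 > 85 → go right. Place as right child of 85.
Insert 68: 68 > 19 → go right; 68 < 83 → go left; 68 < 79 → go left; 68 > 55 → go right. Place as right child of 55.
Insert 73: 73 > 19 → go right; 73 < 83 → go left; 73 < 79 → go left; 73 > 55 → go right; 73 > 68 → go right. Place as right child of 68.
Insert 5: 5 < 19 → go left; 5 < 8 → go left. Place as left child of 8.
Insert 69: 69 > 19 → go right; 69 < 83 → go left; 69 < 79 → go left; 69 > 55 → go right; 69 > 68 → go right; 69 < 73 → go left. Place as left child of 73.
Insert 26: 26 > 19 → go right; 26 < 83 → go left; 26 < 79 → go left; 26 < 55 → go left. Place as left child of 55.
Insert 2: 2 < 19 → go left; 2 < 8 → go left; 2 < 5 → go left. Place as left child of 5.
Insert 50: 50 > 19 → go right; 50 < 83 → go left; 50 < 79 → go left; 50 < 55 → go left; 50 > 26 → go right. Place as right child of 26.
Insert 42: 42 > 19 → go right; 42 < 83 → go left; 42 < 79 → go left; 42 < 55 → go left; 42 > 26 → go right; 42 < 50 → go left. Place as left child of 50.
Insert 35: 35 > 19 → go right; 35 < 83 → go left; 35 < 79 → go left; 35 < 55 → go left; 35 > 26 → go right; 35 < 50 → go left; 35 < 42 → go left. Place as left child of 42.
Insert 38: 38 > 19 → go right; 38 < 83 → go left; 38 < 79 → go left; 38 < 55 → go left; 38 > 26 → go right; 38 < 50 → go left; 38 < 42 → go left; 38 > 35 → go right. Place as right child of 35.
Insert 90: 90 > 19 → go right; 90 > 83 → go right; 90 > 85 → go right; 90 < 91 → go left. Place as left child of 91.

90's parent is 91, which has only one child.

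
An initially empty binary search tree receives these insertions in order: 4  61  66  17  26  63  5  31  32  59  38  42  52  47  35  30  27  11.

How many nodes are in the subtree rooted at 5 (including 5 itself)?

2

4: root
61: right child of 4 (depth 1)
66: right child of 61 (depth 2)
17: left child of 61 (depth 2)
26: right child of 17 (depth 3)
63: left child of 66 (depth 3)
5: left child of 17 (depth 3)
31: right child of 26 (depth 4)
32: right child of 31 (depth 5)
59: right child of 32 (depth 6)
38: left child of 59 (depth 7)
42: right child of 38 (depth 8)
52: right child of 42 (depth 9)
47: left child of 52 (depth 10)
35: left child of 38 (depth 8)
30: left child of 31 (depth 5)
27: left child of 30 (depth 6)
11: right child of 5 (depth 4)

Subtree rooted at 5 contains: 5, 11 — 2 nodes.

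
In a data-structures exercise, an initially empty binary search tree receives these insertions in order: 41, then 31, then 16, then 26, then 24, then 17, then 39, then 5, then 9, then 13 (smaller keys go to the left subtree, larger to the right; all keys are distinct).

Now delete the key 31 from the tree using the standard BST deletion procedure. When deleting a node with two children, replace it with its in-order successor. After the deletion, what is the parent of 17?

Insert 41: tree is empty, so 41 becomes the root.
Insert 31: 31 < 41 → go left. Place as left child of 41.
Insert 16: 16 < 41 → go left; 16 < 31 → go left. Place as left child of 31.
Insert 26: 26 < 41 → go left; 26 < 31 → go left; 26 > 16 → go right. Place as right child of 16.
Insert 24: 24 < 41 → go left; 24 < 31 → go left; 24 > 16 → go right; 24 < 26 → go left. Place as left child of 26.
Insert 17: 17 < 41 → go left; 17 < 31 → go left; 17 > 16 → go right; 17 < 26 → go left; 17 < 24 → go left. Place as left child of 24.
Insert 39: 39 < 41 → go left; 39 > 31 → go right. Place as right child of 31.
Insert 5: 5 < 41 → go left; 5 < 31 → go left; 5 < 16 → go left. Place as left child of 16.
Insert 9: 9 < 41 → go left; 9 < 31 → go left; 9 < 16 → go left; 9 > 5 → go right. Place as right child of 5.
Insert 13: 13 < 41 → go left; 13 < 31 → go left; 13 < 16 → go left; 13 > 5 → go right; 13 > 9 → go right. Place as right child of 9.

Delete 31 (two children — replace with in-order successor).
After deletion, 17's parent is 24.

24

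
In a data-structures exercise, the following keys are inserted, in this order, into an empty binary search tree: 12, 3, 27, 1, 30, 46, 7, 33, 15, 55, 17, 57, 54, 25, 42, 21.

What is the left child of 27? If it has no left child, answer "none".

15

Insert 12: tree is empty, so 12 becomes the root.
Insert 3: 3 < 12 → go left. Place as left child of 12.
Insert 27: 27 > 12 → go right. Place as right child of 12.
Insert 1: 1 < 12 → go left; 1 < 3 → go left. Place as left child of 3.
Insert 30: 30 > 12 → go right; 30 > 27 → go right. Place as right child of 27.
Insert 46: 46 > 12 → go right; 46 > 27 → go right; 46 > 30 → go right. Place as right child of 30.
Insert 7: 7 < 12 → go left; 7 > 3 → go right. Place as right child of 3.
Insert 33: 33 > 12 → go right; 33 > 27 → go right; 33 > 30 → go right; 33 < 46 → go left. Place as left child of 46.
Insert 15: 15 > 12 → go right; 15 < 27 → go left. Place as left child of 27.
Insert 55: 55 > 12 → go right; 55 > 27 → go right; 55 > 30 → go right; 55 > 46 → go right. Place as right child of 46.
Insert 17: 17 > 12 → go right; 17 < 27 → go left; 17 > 15 → go right. Place as right child of 15.
Insert 57: 57 > 12 → go right; 57 > 27 → go right; 57 > 30 → go right; 57 > 46 → go right; 57 > 55 → go right. Place as right child of 55.
Insert 54: 54 > 12 → go right; 54 > 27 → go right; 54 > 30 → go right; 54 > 46 → go right; 54 < 55 → go left. Place as left child of 55.
Insert 25: 25 > 12 → go right; 25 < 27 → go left; 25 > 15 → go right; 25 > 17 → go right. Place as right child of 17.
Insert 42: 42 > 12 → go right; 42 > 27 → go right; 42 > 30 → go right; 42 < 46 → go left; 42 > 33 → go right. Place as right child of 33.
Insert 21: 21 > 12 → go right; 21 < 27 → go left; 21 > 15 → go right; 21 > 17 → go right; 21 < 25 → go left. Place as left child of 25.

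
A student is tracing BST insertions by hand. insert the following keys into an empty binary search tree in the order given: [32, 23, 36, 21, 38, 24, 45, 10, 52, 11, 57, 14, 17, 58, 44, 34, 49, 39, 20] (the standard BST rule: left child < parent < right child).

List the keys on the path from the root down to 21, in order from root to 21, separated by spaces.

32: root
23: left child of 32 (depth 1)
36: right child of 32 (depth 1)
21: left child of 23 (depth 2)
38: right child of 36 (depth 2)
24: right child of 23 (depth 2)
45: right child of 38 (depth 3)
10: left child of 21 (depth 3)
52: right child of 45 (depth 4)
11: right child of 10 (depth 4)
57: right child of 52 (depth 5)
14: right child of 11 (depth 5)
17: right child of 14 (depth 6)
58: right child of 57 (depth 6)
44: left child of 45 (depth 4)
34: left child of 36 (depth 2)
49: left child of 52 (depth 5)
39: left child of 44 (depth 5)
20: right child of 17 (depth 7)

32 23 21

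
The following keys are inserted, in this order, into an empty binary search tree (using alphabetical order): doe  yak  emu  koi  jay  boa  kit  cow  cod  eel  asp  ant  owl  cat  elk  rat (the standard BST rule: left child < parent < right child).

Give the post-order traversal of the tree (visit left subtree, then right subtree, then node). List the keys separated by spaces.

ant asp cat cod cow boa elk eel kit jay rat owl koi emu yak doe

Resulting structure (node: left, right):
  doe: L=boa, R=yak
  yak: L=emu, R=–
  emu: L=eel, R=koi
  koi: L=jay, R=owl
  jay: L=–, R=kit
  boa: L=asp, R=cow
  kit: L=–, R=–
  cow: L=cod, R=–
  cod: L=cat, R=–
  eel: L=–, R=elk
  asp: L=ant, R=–
  ant: L=–, R=–
  owl: L=–, R=rat
  cat: L=–, R=–
  elk: L=–, R=–
  rat: L=–, R=–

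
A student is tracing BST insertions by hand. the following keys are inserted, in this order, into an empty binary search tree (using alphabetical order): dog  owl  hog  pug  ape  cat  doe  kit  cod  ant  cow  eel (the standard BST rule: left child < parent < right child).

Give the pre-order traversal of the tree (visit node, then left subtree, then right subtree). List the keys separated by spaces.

Insert dog: tree is empty, so dog becomes the root.
Insert owl: owl > dog → go right. Place as right child of dog.
Insert hog: hog > dog → go right; hog < owl → go left. Place as left child of owl.
Insert pug: pug > dog → go right; pug > owl → go right. Place as right child of owl.
Insert ape: ape < dog → go left. Place as left child of dog.
Insert cat: cat < dog → go left; cat > ape → go right. Place as right child of ape.
Insert doe: doe < dog → go left; doe > ape → go right; doe > cat → go right. Place as right child of cat.
Insert kit: kit > dog → go right; kit < owl → go left; kit > hog → go right. Place as right child of hog.
Insert cod: cod < dog → go left; cod > ape → go right; cod > cat → go right; cod < doe → go left. Place as left child of doe.
Insert ant: ant < dog → go left; ant < ape → go left. Place as left child of ape.
Insert cow: cow < dog → go left; cow > ape → go right; cow > cat → go right; cow < doe → go left; cow > cod → go right. Place as right child of cod.
Insert eel: eel > dog → go right; eel < owl → go left; eel < hog → go left. Place as left child of hog.

dog ape ant cat doe cod cow owl hog eel kit pug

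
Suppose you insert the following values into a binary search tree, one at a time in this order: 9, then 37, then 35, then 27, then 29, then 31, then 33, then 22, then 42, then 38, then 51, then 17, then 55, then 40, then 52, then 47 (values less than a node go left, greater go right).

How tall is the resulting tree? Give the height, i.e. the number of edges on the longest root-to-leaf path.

6

9: root
37: right child of 9 (depth 1)
35: left child of 37 (depth 2)
27: left child of 35 (depth 3)
29: right child of 27 (depth 4)
31: right child of 29 (depth 5)
33: right child of 31 (depth 6)
22: left child of 27 (depth 4)
42: right child of 37 (depth 2)
38: left child of 42 (depth 3)
51: right child of 42 (depth 3)
17: left child of 22 (depth 5)
55: right child of 51 (depth 4)
40: right child of 38 (depth 4)
52: left child of 55 (depth 5)
47: left child of 51 (depth 4)

The deepest node is 33 at depth 6.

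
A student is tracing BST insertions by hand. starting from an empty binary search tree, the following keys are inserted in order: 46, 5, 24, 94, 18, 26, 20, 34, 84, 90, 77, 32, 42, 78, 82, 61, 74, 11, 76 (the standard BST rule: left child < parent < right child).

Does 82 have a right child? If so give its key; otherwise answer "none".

46: root
5: left child of 46 (depth 1)
24: right child of 5 (depth 2)
94: right child of 46 (depth 1)
18: left child of 24 (depth 3)
26: right child of 24 (depth 3)
20: right child of 18 (depth 4)
34: right child of 26 (depth 4)
84: left child of 94 (depth 2)
90: right child of 84 (depth 3)
77: left child of 84 (depth 3)
32: left child of 34 (depth 5)
42: right child of 34 (depth 5)
78: right child of 77 (depth 4)
82: right child of 78 (depth 5)
61: left child of 77 (depth 4)
74: right child of 61 (depth 5)
11: left child of 18 (depth 4)
76: right child of 74 (depth 6)

none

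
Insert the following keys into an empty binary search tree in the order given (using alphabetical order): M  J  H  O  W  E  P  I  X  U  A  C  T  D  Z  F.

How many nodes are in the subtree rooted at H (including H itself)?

7

M: root
J: left child of M (depth 1)
H: left child of J (depth 2)
O: right child of M (depth 1)
W: right child of O (depth 2)
E: left child of H (depth 3)
P: left child of W (depth 3)
I: right child of H (depth 3)
X: right child of W (depth 3)
U: right child of P (depth 4)
A: left child of E (depth 4)
C: right child of A (depth 5)
T: left child of U (depth 5)
D: right child of C (depth 6)
Z: right child of X (depth 4)
F: right child of E (depth 4)

Subtree rooted at H contains: H, E, A, C, D, F, I — 7 nodes.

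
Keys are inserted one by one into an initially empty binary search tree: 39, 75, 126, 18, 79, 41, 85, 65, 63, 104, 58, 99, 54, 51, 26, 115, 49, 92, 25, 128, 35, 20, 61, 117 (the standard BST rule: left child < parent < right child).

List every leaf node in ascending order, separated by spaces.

Insert 39: tree is empty, so 39 becomes the root.
Insert 75: 75 > 39 → go right. Place as right child of 39.
Insert 126: 126 > 39 → go right; 126 > 75 → go right. Place as right child of 75.
Insert 18: 18 < 39 → go left. Place as left child of 39.
Insert 79: 79 > 39 → go right; 79 > 75 → go right; 79 < 126 → go left. Place as left child of 126.
Insert 41: 41 > 39 → go right; 41 < 75 → go left. Place as left child of 75.
Insert 85: 85 > 39 → go right; 85 > 75 → go right; 85 < 126 → go left; 85 > 79 → go right. Place as right child of 79.
Insert 65: 65 > 39 → go right; 65 < 75 → go left; 65 > 41 → go right. Place as right child of 41.
Insert 63: 63 > 39 → go right; 63 < 75 → go left; 63 > 41 → go right; 63 < 65 → go left. Place as left child of 65.
Insert 104: 104 > 39 → go right; 104 > 75 → go right; 104 < 126 → go left; 104 > 79 → go right; 104 > 85 → go right. Place as right child of 85.
Insert 58: 58 > 39 → go right; 58 < 75 → go left; 58 > 41 → go right; 58 < 65 → go left; 58 < 63 → go left. Place as left child of 63.
Insert 99: 99 > 39 → go right; 99 > 75 → go right; 99 < 126 → go left; 99 > 79 → go right; 99 > 85 → go right; 99 < 104 → go left. Place as left child of 104.
Insert 54: 54 > 39 → go right; 54 < 75 → go left; 54 > 41 → go right; 54 < 65 → go left; 54 < 63 → go left; 54 < 58 → go left. Place as left child of 58.
Insert 51: 51 > 39 → go right; 51 < 75 → go left; 51 > 41 → go right; 51 < 65 → go left; 51 < 63 → go left; 51 < 58 → go left; 51 < 54 → go left. Place as left child of 54.
Insert 26: 26 < 39 → go left; 26 > 18 → go right. Place as right child of 18.
Insert 115: 115 > 39 → go right; 115 > 75 → go right; 115 < 126 → go left; 115 > 79 → go right; 115 > 85 → go right; 115 > 104 → go right. Place as right child of 104.
Insert 49: 49 > 39 → go right; 49 < 75 → go left; 49 > 41 → go right; 49 < 65 → go left; 49 < 63 → go left; 49 < 58 → go left; 49 < 54 → go left; 49 < 51 → go left. Place as left child of 51.
Insert 92: 92 > 39 → go right; 92 > 75 → go right; 92 < 126 → go left; 92 > 79 → go right; 92 > 85 → go right; 92 < 104 → go left; 92 < 99 → go left. Place as left child of 99.
Insert 25: 25 < 39 → go left; 25 > 18 → go right; 25 < 26 → go left. Place as left child of 26.
Insert 128: 128 > 39 → go right; 128 > 75 → go right; 128 > 126 → go right. Place as right child of 126.
Insert 35: 35 < 39 → go left; 35 > 18 → go right; 35 > 26 → go right. Place as right child of 26.
Insert 20: 20 < 39 → go left; 20 > 18 → go right; 20 < 26 → go left; 20 < 25 → go left. Place as left child of 25.
Insert 61: 61 > 39 → go right; 61 < 75 → go left; 61 > 41 → go right; 61 < 65 → go left; 61 < 63 → go left; 61 > 58 → go right. Place as right child of 58.
Insert 117: 117 > 39 → go right; 117 > 75 → go right; 117 < 126 → go left; 117 > 79 → go right; 117 > 85 → go right; 117 > 104 → go right; 117 > 115 → go right. Place as right child of 115.

20 35 49 61 92 117 128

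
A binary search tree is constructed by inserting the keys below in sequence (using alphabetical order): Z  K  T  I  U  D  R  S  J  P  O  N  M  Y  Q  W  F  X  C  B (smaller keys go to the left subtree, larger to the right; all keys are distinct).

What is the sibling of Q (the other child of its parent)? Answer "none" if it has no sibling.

O

Z: root
K: left child of Z (depth 1)
T: right child of K (depth 2)
I: left child of K (depth 2)
U: right child of T (depth 3)
D: left child of I (depth 3)
R: left child of T (depth 3)
S: right child of R (depth 4)
J: right child of I (depth 3)
P: left child of R (depth 4)
O: left child of P (depth 5)
N: left child of O (depth 6)
M: left child of N (depth 7)
Y: right child of U (depth 4)
Q: right child of P (depth 5)
W: left child of Y (depth 5)
F: right child of D (depth 4)
X: right child of W (depth 6)
C: left child of D (depth 4)
B: left child of C (depth 5)

Q's parent is P; the other child of P is O.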